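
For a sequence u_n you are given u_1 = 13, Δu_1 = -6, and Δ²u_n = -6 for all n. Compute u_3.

-5

Build the table forward from the leading diagonal:
D2: -6  -6  -6
D1: -6  -12  -18
u: 13  7  -5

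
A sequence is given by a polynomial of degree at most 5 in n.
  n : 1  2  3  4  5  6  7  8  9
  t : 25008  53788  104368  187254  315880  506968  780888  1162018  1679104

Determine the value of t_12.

4406638

28780 , 50580 , 82886 , 128626 , 191088 , 273920 , 381130 , 517086
21800 , 32306 , 45740 , 62462 , 82832 , 107210 , 135956
10506 , 13434 , 16722 , 20370 , 24378 , 28746
2928 , 3288 , 3648 , 4008 , 4368
360 , 360 , 360 , 360
The fifth differences are constant (360).
4368 + 360 = 4728;  28746 + 4728 = 33474;  135956 + 33474 = 169430;  517086 + 169430 = 686516;  1679104 + 686516 = 2365620
4728 + 360 = 5088;  33474 + 5088 = 38562;  169430 + 38562 = 207992;  686516 + 207992 = 894508;  2365620 + 894508 = 3260128
5088 + 360 = 5448;  38562 + 5448 = 44010;  207992 + 44010 = 252002;  894508 + 252002 = 1146510;  3260128 + 1146510 = 4406638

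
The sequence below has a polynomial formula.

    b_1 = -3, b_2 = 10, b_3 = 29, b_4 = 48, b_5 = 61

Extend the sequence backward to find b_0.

Δ: 13  19  19  13
Δ²: 6  0  -6
Δ³: -6  -6
The third differences are constant at -6.
Work back: 6 + 6 = 12;  13 − 12 = 1;  -3 − 1 = -4

-4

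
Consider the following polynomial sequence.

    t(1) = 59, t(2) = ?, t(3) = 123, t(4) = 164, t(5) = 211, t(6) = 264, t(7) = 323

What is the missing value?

Using the last 5 terms:
Δ: 41  47  53  59
Δ²: 6  6  6
Constant second difference = 6.
Extend backward: 41 − 6 = 35;  123 − 35 = 88

88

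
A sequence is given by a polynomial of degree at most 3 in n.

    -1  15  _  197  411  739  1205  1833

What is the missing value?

Using the last 5 terms:
First differences: 214  328  466  628
Second differences: 114  138  162
Third differences: 24  24
Constant third difference = 24.
Extend backward: 114 − 24 = 90;  214 − 90 = 124;  197 − 124 = 73

73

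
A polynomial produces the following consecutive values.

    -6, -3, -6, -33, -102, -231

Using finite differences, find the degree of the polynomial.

3

3, -3, -27, -69, -129
-6, -24, -42, -60
-18, -18, -18
The third differences are constant, so the polynomial has degree 3.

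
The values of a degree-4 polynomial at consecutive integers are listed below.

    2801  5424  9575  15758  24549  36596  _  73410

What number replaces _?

52619

Using the first 6 terms:
Δ: 2623  4151  6183  8791  12047
Δ²: 1528  2032  2608  3256
Δ³: 504  576  648
Δ⁴: 72  72
Constant fourth difference = 72.
Extend forward: 648 + 72 = 720;  3256 + 720 = 3976;  12047 + 3976 = 16023;  36596 + 16023 = 52619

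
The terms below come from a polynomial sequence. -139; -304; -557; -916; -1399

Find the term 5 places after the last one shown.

-6304

Δ: -165  -253  -359  -483
Δ²: -88  -106  -124
Δ³: -18  -18
Third differences constant at -18.
-124 − 18 = -142;  -483 − 142 = -625;  -1399 − 625 = -2024
-142 − 18 = -160;  -625 − 160 = -785;  -2024 − 785 = -2809
-160 − 18 = -178;  -785 − 178 = -963;  -2809 − 963 = -3772
-178 − 18 = -196;  -963 − 196 = -1159;  -3772 − 1159 = -4931
-196 − 18 = -214;  -1159 − 214 = -1373;  -4931 − 1373 = -6304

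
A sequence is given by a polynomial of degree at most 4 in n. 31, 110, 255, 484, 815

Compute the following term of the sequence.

1266

D1: 79  145  229  331
D2: 66  84  102
D3: 18  18
Third differences constant at 18.
102 + 18 = 120;  331 + 120 = 451;  815 + 451 = 1266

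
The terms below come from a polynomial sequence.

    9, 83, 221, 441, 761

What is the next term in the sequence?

D1: 74 , 138 , 220 , 320
D2: 64 , 82 , 100
D3: 18 , 18
Third differences constant at 18.
100 + 18 = 118;  320 + 118 = 438;  761 + 438 = 1199

1199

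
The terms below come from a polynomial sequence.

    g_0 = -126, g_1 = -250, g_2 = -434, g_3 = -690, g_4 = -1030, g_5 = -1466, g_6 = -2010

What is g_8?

-3470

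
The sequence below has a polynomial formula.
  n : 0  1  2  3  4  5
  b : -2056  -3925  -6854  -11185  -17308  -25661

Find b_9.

D1: -1869  -2929  -4331  -6123  -8353
D2: -1060  -1402  -1792  -2230
D3: -342  -390  -438
D4: -48  -48
Fourth differences constant at -48.
-438 − 48 = -486;  -2230 − 486 = -2716;  -8353 − 2716 = -11069;  -25661 − 11069 = -36730
-486 − 48 = -534;  -2716 − 534 = -3250;  -11069 − 3250 = -14319;  -36730 − 14319 = -51049
-534 − 48 = -582;  -3250 − 582 = -3832;  -14319 − 3832 = -18151;  -51049 − 18151 = -69200
-582 − 48 = -630;  -3832 − 630 = -4462;  -18151 − 4462 = -22613;  -69200 − 22613 = -91813

-91813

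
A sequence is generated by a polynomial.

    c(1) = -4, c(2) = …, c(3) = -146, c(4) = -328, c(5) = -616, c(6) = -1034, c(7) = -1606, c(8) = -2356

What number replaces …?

Using the last 6 terms:
D1: -182, -288, -418, -572, -750
D2: -106, -130, -154, -178
D3: -24, -24, -24
Constant third difference = -24.
Extend backward: -106 + 24 = -82;  -182 + 82 = -100;  -146 + 100 = -46

-46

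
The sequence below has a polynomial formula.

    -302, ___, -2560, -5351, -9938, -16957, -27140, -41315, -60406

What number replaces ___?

Using the last 7 terms:
-2791  -4587  -7019  -10183  -14175  -19091
-1796  -2432  -3164  -3992  -4916
-636  -732  -828  -924
-96  -96  -96
Constant fourth difference = -96.
Extend backward: -636 + 96 = -540;  -1796 + 540 = -1256;  -2791 + 1256 = -1535;  -2560 + 1535 = -1025

-1025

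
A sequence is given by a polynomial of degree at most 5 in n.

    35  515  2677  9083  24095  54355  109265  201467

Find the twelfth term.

1336315

Δ: 480 , 2162 , 6406 , 15012 , 30260 , 54910 , 92202
Δ²: 1682 , 4244 , 8606 , 15248 , 24650 , 37292
Δ³: 2562 , 4362 , 6642 , 9402 , 12642
Δ⁴: 1800 , 2280 , 2760 , 3240
Δ⁵: 480 , 480 , 480
The fifth differences are constant (480).
3240 + 480 = 3720;  12642 + 3720 = 16362;  37292 + 16362 = 53654;  92202 + 53654 = 145856;  201467 + 145856 = 347323
3720 + 480 = 4200;  16362 + 4200 = 20562;  53654 + 20562 = 74216;  145856 + 74216 = 220072;  347323 + 220072 = 567395
4200 + 480 = 4680;  20562 + 4680 = 25242;  74216 + 25242 = 99458;  220072 + 99458 = 319530;  567395 + 319530 = 886925
4680 + 480 = 5160;  25242 + 5160 = 30402;  99458 + 30402 = 129860;  319530 + 129860 = 449390;  886925 + 449390 = 1336315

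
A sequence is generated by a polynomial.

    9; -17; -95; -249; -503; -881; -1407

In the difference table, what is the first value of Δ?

-26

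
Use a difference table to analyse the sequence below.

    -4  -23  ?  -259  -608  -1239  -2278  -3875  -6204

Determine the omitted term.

Using the last 6 terms:
-349, -631, -1039, -1597, -2329
-282, -408, -558, -732
-126, -150, -174
-24, -24
Constant fourth difference = -24.
Extend backward: -126 + 24 = -102;  -282 + 102 = -180;  -349 + 180 = -169;  -259 + 169 = -90

-90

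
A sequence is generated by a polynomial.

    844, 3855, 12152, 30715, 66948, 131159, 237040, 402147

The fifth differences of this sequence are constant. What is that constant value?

480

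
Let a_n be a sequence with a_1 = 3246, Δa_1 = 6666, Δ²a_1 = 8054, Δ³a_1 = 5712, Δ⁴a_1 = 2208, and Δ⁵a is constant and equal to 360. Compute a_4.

Build the table forward from the leading diagonal:
Δ⁵: 360, 360, 360, 360
Δ⁴: 2208, 2568, 2928, 3288
Δ³: 5712, 7920, 10488, 13416
Δ²: 8054, 13766, 21686, 32174
Δ: 6666, 14720, 28486, 50172
a: 3246, 9912, 24632, 53118

53118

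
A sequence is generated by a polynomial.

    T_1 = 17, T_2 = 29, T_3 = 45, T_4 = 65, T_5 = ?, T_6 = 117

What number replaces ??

Using the first 4 terms:
First differences: 12  16  20
Second differences: 4  4
Constant second difference = 4.
Extend forward: 20 + 4 = 24;  65 + 24 = 89

89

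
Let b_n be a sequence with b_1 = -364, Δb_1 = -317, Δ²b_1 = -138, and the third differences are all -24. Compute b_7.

Build the table forward from the leading diagonal:
D3: -24  -24  -24  -24  -24  -24  -24
D2: -138  -162  -186  -210  -234  -258  -282
D1: -317  -455  -617  -803  -1013  -1247  -1505
b: -364  -681  -1136  -1753  -2556  -3569  -4816

-4816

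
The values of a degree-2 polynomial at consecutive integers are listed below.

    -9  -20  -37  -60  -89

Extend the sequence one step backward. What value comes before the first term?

Δ: -11, -17, -23, -29
Δ²: -6, -6, -6
The second differences are constant at -6.
Work back: -11 + 6 = -5;  -9 + 5 = -4

-4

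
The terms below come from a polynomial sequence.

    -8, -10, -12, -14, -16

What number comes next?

-18

D1: -2, -2, -2, -2
The first differences are constant (-2).
-16 − 2 = -18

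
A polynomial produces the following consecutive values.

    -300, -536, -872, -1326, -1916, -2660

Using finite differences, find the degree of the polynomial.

3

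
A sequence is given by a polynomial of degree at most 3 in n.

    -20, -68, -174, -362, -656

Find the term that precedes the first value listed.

-48  -106  -188  -294
-58  -82  -106
-24  -24
The third differences are constant at -24.
Work back: -58 + 24 = -34;  -48 + 34 = -14;  -20 + 14 = -6

-6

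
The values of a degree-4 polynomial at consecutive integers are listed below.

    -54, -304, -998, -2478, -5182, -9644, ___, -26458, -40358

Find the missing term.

-16494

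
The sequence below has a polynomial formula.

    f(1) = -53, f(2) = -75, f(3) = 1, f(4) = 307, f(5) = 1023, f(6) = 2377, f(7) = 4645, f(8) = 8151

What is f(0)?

-22, 76, 306, 716, 1354, 2268, 3506
98, 230, 410, 638, 914, 1238
132, 180, 228, 276, 324
48, 48, 48, 48
The fourth differences are constant at 48.
Work back: 132 − 48 = 84;  98 − 84 = 14;  -22 − 14 = -36;  -53 + 36 = -17

-17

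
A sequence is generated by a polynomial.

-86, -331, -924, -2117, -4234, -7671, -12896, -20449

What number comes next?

-30942

First differences: -245, -593, -1193, -2117, -3437, -5225, -7553
Second differences: -348, -600, -924, -1320, -1788, -2328
Third differences: -252, -324, -396, -468, -540
Fourth differences: -72, -72, -72, -72
Constant fourth difference = -72, so extend:
-540 − 72 = -612;  -2328 − 612 = -2940;  -7553 − 2940 = -10493;  -20449 − 10493 = -30942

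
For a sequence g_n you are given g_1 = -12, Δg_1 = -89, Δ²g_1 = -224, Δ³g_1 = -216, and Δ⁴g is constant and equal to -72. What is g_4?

-1167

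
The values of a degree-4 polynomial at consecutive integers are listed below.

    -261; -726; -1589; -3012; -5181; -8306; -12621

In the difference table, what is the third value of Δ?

-1423

D1: -465, -863, -1423, -2169, -3125, -4315
D2: -398, -560, -746, -956, -1190
D3: -162, -186, -210, -234
D4: -24, -24, -24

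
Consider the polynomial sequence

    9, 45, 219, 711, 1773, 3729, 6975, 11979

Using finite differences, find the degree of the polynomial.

4

D1: 36, 174, 492, 1062, 1956, 3246, 5004
D2: 138, 318, 570, 894, 1290, 1758
D3: 180, 252, 324, 396, 468
D4: 72, 72, 72, 72
The fourth differences are constant, so the polynomial has degree 4.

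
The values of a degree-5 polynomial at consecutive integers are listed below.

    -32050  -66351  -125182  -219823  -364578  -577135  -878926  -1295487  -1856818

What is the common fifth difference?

-360

First differences: -34301, -58831, -94641, -144755, -212557, -301791, -416561, -561331
Second differences: -24530, -35810, -50114, -67802, -89234, -114770, -144770
Third differences: -11280, -14304, -17688, -21432, -25536, -30000
Fourth differences: -3024, -3384, -3744, -4104, -4464
Fifth differences: -360, -360, -360, -360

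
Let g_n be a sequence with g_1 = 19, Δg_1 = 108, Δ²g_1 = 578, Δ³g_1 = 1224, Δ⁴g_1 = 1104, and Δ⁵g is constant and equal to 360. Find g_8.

101953

Build the table forward from the leading diagonal:
Fifth differences: 360, 360, 360, 360, 360, 360, 360, 360
Fourth differences: 1104, 1464, 1824, 2184, 2544, 2904, 3264, 3624
Third differences: 1224, 2328, 3792, 5616, 7800, 10344, 13248, 16512
Second differences: 578, 1802, 4130, 7922, 13538, 21338, 31682, 44930
First differences: 108, 686, 2488, 6618, 14540, 28078, 49416, 81098
g: 19, 127, 813, 3301, 9919, 24459, 52537, 101953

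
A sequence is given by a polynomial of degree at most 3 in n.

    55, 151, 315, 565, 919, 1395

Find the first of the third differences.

18

Δ: 96, 164, 250, 354, 476
Δ²: 68, 86, 104, 122
Δ³: 18, 18, 18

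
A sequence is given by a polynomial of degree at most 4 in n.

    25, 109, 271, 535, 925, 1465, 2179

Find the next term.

3091

Δ: 84, 162, 264, 390, 540, 714
Δ²: 78, 102, 126, 150, 174
Δ³: 24, 24, 24, 24
Constant third difference = 24, so extend:
174 + 24 = 198;  714 + 198 = 912;  2179 + 912 = 3091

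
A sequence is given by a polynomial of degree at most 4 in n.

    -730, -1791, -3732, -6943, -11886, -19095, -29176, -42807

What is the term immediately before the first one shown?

-231

First differences: -1061  -1941  -3211  -4943  -7209  -10081  -13631
Second differences: -880  -1270  -1732  -2266  -2872  -3550
Third differences: -390  -462  -534  -606  -678
Fourth differences: -72  -72  -72  -72
The fourth differences are constant at -72.
Work back: -390 + 72 = -318;  -880 + 318 = -562;  -1061 + 562 = -499;  -730 + 499 = -231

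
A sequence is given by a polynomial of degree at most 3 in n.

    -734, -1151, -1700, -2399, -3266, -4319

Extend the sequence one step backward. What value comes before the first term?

-431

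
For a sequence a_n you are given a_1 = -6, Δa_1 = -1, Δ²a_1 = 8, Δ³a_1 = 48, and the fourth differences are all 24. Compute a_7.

1428

Build the table forward from the leading diagonal:
Δ⁴: 24  24  24  24  24  24  24
Δ³: 48  72  96  120  144  168  192
Δ²: 8  56  128  224  344  488  656
Δ: -1  7  63  191  415  759  1247
a: -6  -7  0  63  254  669  1428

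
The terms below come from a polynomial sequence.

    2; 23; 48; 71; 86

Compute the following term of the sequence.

87

D1: 21  25  23  15
D2: 4  -2  -8
D3: -6  -6
Third differences constant at -6.
-8 − 6 = -14;  15 − 14 = 1;  86 + 1 = 87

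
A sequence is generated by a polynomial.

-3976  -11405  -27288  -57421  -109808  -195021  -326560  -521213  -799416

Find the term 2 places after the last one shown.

D1: -7429  -15883  -30133  -52387  -85213  -131539  -194653  -278203
D2: -8454  -14250  -22254  -32826  -46326  -63114  -83550
D3: -5796  -8004  -10572  -13500  -16788  -20436
D4: -2208  -2568  -2928  -3288  -3648
D5: -360  -360  -360  -360
The fifth differences are constant (-360).
-3648 − 360 = -4008;  -20436 − 4008 = -24444;  -83550 − 24444 = -107994;  -278203 − 107994 = -386197;  -799416 − 386197 = -1185613
-4008 − 360 = -4368;  -24444 − 4368 = -28812;  -107994 − 28812 = -136806;  -386197 − 136806 = -523003;  -1185613 − 523003 = -1708616

-1708616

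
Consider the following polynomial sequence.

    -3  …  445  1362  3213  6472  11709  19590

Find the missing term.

Using the last 6 terms:
D1: 917, 1851, 3259, 5237, 7881
D2: 934, 1408, 1978, 2644
D3: 474, 570, 666
D4: 96, 96
Constant fourth difference = 96.
Extend backward: 474 − 96 = 378;  934 − 378 = 556;  917 − 556 = 361;  445 − 361 = 84

84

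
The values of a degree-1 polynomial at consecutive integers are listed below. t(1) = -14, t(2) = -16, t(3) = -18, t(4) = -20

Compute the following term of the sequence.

-22

Δ: -2 , -2 , -2
The first differences are constant (-2).
-20 − 2 = -22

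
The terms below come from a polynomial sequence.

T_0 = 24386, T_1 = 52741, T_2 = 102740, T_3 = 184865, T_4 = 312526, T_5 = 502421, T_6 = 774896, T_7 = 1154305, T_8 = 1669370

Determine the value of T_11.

Δ: 28355 , 49999 , 82125 , 127661 , 189895 , 272475 , 379409 , 515065
Δ²: 21644 , 32126 , 45536 , 62234 , 82580 , 106934 , 135656
Δ³: 10482 , 13410 , 16698 , 20346 , 24354 , 28722
Δ⁴: 2928 , 3288 , 3648 , 4008 , 4368
Δ⁵: 360 , 360 , 360 , 360
Constant fifth difference = 360, so extend:
4368 + 360 = 4728;  28722 + 4728 = 33450;  135656 + 33450 = 169106;  515065 + 169106 = 684171;  1669370 + 684171 = 2353541
4728 + 360 = 5088;  33450 + 5088 = 38538;  169106 + 38538 = 207644;  684171 + 207644 = 891815;  2353541 + 891815 = 3245356
5088 + 360 = 5448;  38538 + 5448 = 43986;  207644 + 43986 = 251630;  891815 + 251630 = 1143445;  3245356 + 1143445 = 4388801

4388801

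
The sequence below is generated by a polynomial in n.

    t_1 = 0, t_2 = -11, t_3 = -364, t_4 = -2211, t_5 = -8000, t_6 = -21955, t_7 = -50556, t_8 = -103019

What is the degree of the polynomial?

D1: -11, -353, -1847, -5789, -13955, -28601, -52463
D2: -342, -1494, -3942, -8166, -14646, -23862
D3: -1152, -2448, -4224, -6480, -9216
D4: -1296, -1776, -2256, -2736
D5: -480, -480, -480
The fifth differences are constant, so the polynomial has degree 5.

5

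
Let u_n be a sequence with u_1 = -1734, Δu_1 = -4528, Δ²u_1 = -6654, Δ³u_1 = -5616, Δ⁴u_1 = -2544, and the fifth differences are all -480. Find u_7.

-282072

Build the table forward from the leading diagonal:
D5: -480  -480  -480  -480  -480  -480  -480
D4: -2544  -3024  -3504  -3984  -4464  -4944  -5424
D3: -5616  -8160  -11184  -14688  -18672  -23136  -28080
D2: -6654  -12270  -20430  -31614  -46302  -64974  -88110
D1: -4528  -11182  -23452  -43882  -75496  -121798  -186772
u: -1734  -6262  -17444  -40896  -84778  -160274  -282072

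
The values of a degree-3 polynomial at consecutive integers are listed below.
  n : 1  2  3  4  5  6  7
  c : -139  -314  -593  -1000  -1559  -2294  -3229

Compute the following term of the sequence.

-4388

D1: -175, -279, -407, -559, -735, -935
D2: -104, -128, -152, -176, -200
D3: -24, -24, -24, -24
The third differences are constant (-24).
-200 − 24 = -224;  -935 − 224 = -1159;  -3229 − 1159 = -4388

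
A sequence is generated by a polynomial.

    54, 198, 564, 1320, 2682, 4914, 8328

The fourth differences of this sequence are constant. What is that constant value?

48

Δ: 144, 366, 756, 1362, 2232, 3414
Δ²: 222, 390, 606, 870, 1182
Δ³: 168, 216, 264, 312
Δ⁴: 48, 48, 48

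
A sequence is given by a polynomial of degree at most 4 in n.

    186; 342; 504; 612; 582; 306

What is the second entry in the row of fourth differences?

-24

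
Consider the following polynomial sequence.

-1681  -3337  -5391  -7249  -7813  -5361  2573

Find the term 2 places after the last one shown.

49191

D1: -1656  -2054  -1858  -564  2452  7934
D2: -398  196  1294  3016  5482
D3: 594  1098  1722  2466
D4: 504  624  744
D5: 120  120
Fifth differences constant at 120.
744 + 120 = 864;  2466 + 864 = 3330;  5482 + 3330 = 8812;  7934 + 8812 = 16746;  2573 + 16746 = 19319
864 + 120 = 984;  3330 + 984 = 4314;  8812 + 4314 = 13126;  16746 + 13126 = 29872;  19319 + 29872 = 49191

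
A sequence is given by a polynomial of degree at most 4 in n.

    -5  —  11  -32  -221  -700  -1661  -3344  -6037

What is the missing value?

4

Using the last 7 terms:
-43, -189, -479, -961, -1683, -2693
-146, -290, -482, -722, -1010
-144, -192, -240, -288
-48, -48, -48
Constant fourth difference = -48.
Extend backward: -144 + 48 = -96;  -146 + 96 = -50;  -43 + 50 = 7;  11 − 7 = 4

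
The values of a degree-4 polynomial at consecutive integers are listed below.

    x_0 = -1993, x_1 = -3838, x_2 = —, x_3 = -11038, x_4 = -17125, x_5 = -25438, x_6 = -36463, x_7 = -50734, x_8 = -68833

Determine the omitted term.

-6739

Using the last 6 terms:
Δ: -6087  -8313  -11025  -14271  -18099
Δ²: -2226  -2712  -3246  -3828
Δ³: -486  -534  -582
Δ⁴: -48  -48
Constant fourth difference = -48.
Extend backward: -486 + 48 = -438;  -2226 + 438 = -1788;  -6087 + 1788 = -4299;  -11038 + 4299 = -6739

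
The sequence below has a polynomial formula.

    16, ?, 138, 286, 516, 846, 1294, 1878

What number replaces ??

Using the last 6 terms:
Δ: 148, 230, 330, 448, 584
Δ²: 82, 100, 118, 136
Δ³: 18, 18, 18
Constant third difference = 18.
Extend backward: 82 − 18 = 64;  148 − 64 = 84;  138 − 84 = 54

54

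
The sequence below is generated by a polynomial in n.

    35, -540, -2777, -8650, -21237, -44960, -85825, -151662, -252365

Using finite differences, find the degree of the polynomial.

-575, -2237, -5873, -12587, -23723, -40865, -65837, -100703
-1662, -3636, -6714, -11136, -17142, -24972, -34866
-1974, -3078, -4422, -6006, -7830, -9894
-1104, -1344, -1584, -1824, -2064
-240, -240, -240, -240
The fifth differences are constant, so the polynomial has degree 5.

5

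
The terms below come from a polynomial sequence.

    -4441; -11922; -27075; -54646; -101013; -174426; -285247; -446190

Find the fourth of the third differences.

-10362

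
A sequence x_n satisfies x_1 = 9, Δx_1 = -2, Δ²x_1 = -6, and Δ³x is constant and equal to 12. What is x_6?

Build the table forward from the leading diagonal:
D3: 12, 12, 12, 12, 12, 12
D2: -6, 6, 18, 30, 42, 54
D1: -2, -8, -2, 16, 46, 88
x: 9, 7, -1, -3, 13, 59

59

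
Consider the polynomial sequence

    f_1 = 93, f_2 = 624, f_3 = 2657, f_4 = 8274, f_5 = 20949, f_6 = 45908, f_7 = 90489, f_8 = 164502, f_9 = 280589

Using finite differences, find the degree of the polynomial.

5

D1: 531, 2033, 5617, 12675, 24959, 44581, 74013, 116087
D2: 1502, 3584, 7058, 12284, 19622, 29432, 42074
D3: 2082, 3474, 5226, 7338, 9810, 12642
D4: 1392, 1752, 2112, 2472, 2832
D5: 360, 360, 360, 360
The fifth differences are constant, so the polynomial has degree 5.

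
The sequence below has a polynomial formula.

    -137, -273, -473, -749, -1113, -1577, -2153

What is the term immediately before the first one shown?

-53

-136  -200  -276  -364  -464  -576
-64  -76  -88  -100  -112
-12  -12  -12  -12
The third differences are constant at -12.
Work back: -64 + 12 = -52;  -136 + 52 = -84;  -137 + 84 = -53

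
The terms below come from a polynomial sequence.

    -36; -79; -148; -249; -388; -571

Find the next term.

-43  -69  -101  -139  -183
-26  -32  -38  -44
-6  -6  -6
Third differences constant at -6.
-44 − 6 = -50;  -183 − 50 = -233;  -571 − 233 = -804

-804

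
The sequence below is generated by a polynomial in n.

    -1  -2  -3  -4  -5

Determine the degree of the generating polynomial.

Δ: -1, -1, -1, -1
The first differences are constant, so the polynomial has degree 1.

1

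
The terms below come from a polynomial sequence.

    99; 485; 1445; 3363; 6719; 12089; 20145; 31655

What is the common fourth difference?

96

D1: 386, 960, 1918, 3356, 5370, 8056, 11510
D2: 574, 958, 1438, 2014, 2686, 3454
D3: 384, 480, 576, 672, 768
D4: 96, 96, 96, 96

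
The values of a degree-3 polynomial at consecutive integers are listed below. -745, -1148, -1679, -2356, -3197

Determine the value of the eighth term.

Δ: -403, -531, -677, -841
Δ²: -128, -146, -164
Δ³: -18, -18
The third differences are constant (-18).
-164 − 18 = -182;  -841 − 182 = -1023;  -3197 − 1023 = -4220
-182 − 18 = -200;  -1023 − 200 = -1223;  -4220 − 1223 = -5443
-200 − 18 = -218;  -1223 − 218 = -1441;  -5443 − 1441 = -6884

-6884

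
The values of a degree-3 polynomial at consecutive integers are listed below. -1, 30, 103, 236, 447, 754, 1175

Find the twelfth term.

D1: 31  73  133  211  307  421
D2: 42  60  78  96  114
D3: 18  18  18  18
Third differences constant at 18.
114 + 18 = 132;  421 + 132 = 553;  1175 + 553 = 1728
132 + 18 = 150;  553 + 150 = 703;  1728 + 703 = 2431
150 + 18 = 168;  703 + 168 = 871;  2431 + 871 = 3302
168 + 18 = 186;  871 + 186 = 1057;  3302 + 1057 = 4359
186 + 18 = 204;  1057 + 204 = 1261;  4359 + 1261 = 5620

5620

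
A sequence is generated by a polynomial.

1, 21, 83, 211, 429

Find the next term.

First differences: 20, 62, 128, 218
Second differences: 42, 66, 90
Third differences: 24, 24
Constant third difference = 24, so extend:
90 + 24 = 114;  218 + 114 = 332;  429 + 332 = 761

761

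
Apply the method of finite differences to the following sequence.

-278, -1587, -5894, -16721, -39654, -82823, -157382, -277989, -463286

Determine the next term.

-736379

Δ: -1309  -4307  -10827  -22933  -43169  -74559  -120607  -185297
Δ²: -2998  -6520  -12106  -20236  -31390  -46048  -64690
Δ³: -3522  -5586  -8130  -11154  -14658  -18642
Δ⁴: -2064  -2544  -3024  -3504  -3984
Δ⁵: -480  -480  -480  -480
The fifth differences are constant (-480).
-3984 − 480 = -4464;  -18642 − 4464 = -23106;  -64690 − 23106 = -87796;  -185297 − 87796 = -273093;  -463286 − 273093 = -736379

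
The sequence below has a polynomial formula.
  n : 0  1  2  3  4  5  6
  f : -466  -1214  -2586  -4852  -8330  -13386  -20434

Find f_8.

-748 , -1372 , -2266 , -3478 , -5056 , -7048
-624 , -894 , -1212 , -1578 , -1992
-270 , -318 , -366 , -414
-48 , -48 , -48
Fourth differences constant at -48.
-414 − 48 = -462;  -1992 − 462 = -2454;  -7048 − 2454 = -9502;  -20434 − 9502 = -29936
-462 − 48 = -510;  -2454 − 510 = -2964;  -9502 − 2964 = -12466;  -29936 − 12466 = -42402

-42402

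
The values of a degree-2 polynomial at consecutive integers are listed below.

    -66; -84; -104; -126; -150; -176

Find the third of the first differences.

-22

First differences: -18, -20, -22, -24, -26
Second differences: -2, -2, -2, -2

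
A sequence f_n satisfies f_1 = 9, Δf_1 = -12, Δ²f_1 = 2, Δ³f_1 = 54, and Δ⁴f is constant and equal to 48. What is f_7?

1767

Build the table forward from the leading diagonal:
D4: 48, 48, 48, 48, 48, 48, 48
D3: 54, 102, 150, 198, 246, 294, 342
D2: 2, 56, 158, 308, 506, 752, 1046
D1: -12, -10, 46, 204, 512, 1018, 1770
f: 9, -3, -13, 33, 237, 749, 1767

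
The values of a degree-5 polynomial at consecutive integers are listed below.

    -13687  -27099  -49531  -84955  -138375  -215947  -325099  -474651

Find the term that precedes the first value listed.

-6235

First differences: -13412, -22432, -35424, -53420, -77572, -109152, -149552
Second differences: -9020, -12992, -17996, -24152, -31580, -40400
Third differences: -3972, -5004, -6156, -7428, -8820
Fourth differences: -1032, -1152, -1272, -1392
Fifth differences: -120, -120, -120
The fifth differences are constant at -120.
Work back: -1032 + 120 = -912;  -3972 + 912 = -3060;  -9020 + 3060 = -5960;  -13412 + 5960 = -7452;  -13687 + 7452 = -6235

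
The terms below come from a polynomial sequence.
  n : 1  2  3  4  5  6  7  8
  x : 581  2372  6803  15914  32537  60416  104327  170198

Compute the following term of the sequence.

First differences: 1791 , 4431 , 9111 , 16623 , 27879 , 43911 , 65871
Second differences: 2640 , 4680 , 7512 , 11256 , 16032 , 21960
Third differences: 2040 , 2832 , 3744 , 4776 , 5928
Fourth differences: 792 , 912 , 1032 , 1152
Fifth differences: 120 , 120 , 120
The fifth differences are constant (120).
1152 + 120 = 1272;  5928 + 1272 = 7200;  21960 + 7200 = 29160;  65871 + 29160 = 95031;  170198 + 95031 = 265229

265229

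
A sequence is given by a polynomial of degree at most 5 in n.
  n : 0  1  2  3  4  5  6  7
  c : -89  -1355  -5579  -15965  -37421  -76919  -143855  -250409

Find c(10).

Δ: -1266, -4224, -10386, -21456, -39498, -66936, -106554
Δ²: -2958, -6162, -11070, -18042, -27438, -39618
Δ³: -3204, -4908, -6972, -9396, -12180
Δ⁴: -1704, -2064, -2424, -2784
Δ⁵: -360, -360, -360
Constant fifth difference = -360, so extend:
-2784 − 360 = -3144;  -12180 − 3144 = -15324;  -39618 − 15324 = -54942;  -106554 − 54942 = -161496;  -250409 − 161496 = -411905
-3144 − 360 = -3504;  -15324 − 3504 = -18828;  -54942 − 18828 = -73770;  -161496 − 73770 = -235266;  -411905 − 235266 = -647171
-3504 − 360 = -3864;  -18828 − 3864 = -22692;  -73770 − 22692 = -96462;  -235266 − 96462 = -331728;  -647171 − 331728 = -978899

-978899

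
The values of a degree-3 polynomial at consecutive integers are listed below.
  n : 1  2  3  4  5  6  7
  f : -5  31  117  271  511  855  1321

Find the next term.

1927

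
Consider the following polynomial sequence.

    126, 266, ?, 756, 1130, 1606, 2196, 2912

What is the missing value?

Using the last 5 terms:
First differences: 374  476  590  716
Second differences: 102  114  126
Third differences: 12  12
Constant third difference = 12.
Extend backward: 102 − 12 = 90;  374 − 90 = 284;  756 − 284 = 472

472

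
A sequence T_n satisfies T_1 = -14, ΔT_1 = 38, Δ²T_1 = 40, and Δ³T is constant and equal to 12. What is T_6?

696

Build the table forward from the leading diagonal:
D3: 12, 12, 12, 12, 12, 12
D2: 40, 52, 64, 76, 88, 100
D1: 38, 78, 130, 194, 270, 358
T: -14, 24, 102, 232, 426, 696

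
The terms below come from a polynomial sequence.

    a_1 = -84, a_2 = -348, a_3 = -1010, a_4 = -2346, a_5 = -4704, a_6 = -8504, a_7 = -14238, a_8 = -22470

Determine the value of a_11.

-68874

-264 , -662 , -1336 , -2358 , -3800 , -5734 , -8232
-398 , -674 , -1022 , -1442 , -1934 , -2498
-276 , -348 , -420 , -492 , -564
-72 , -72 , -72 , -72
Fourth differences constant at -72.
-564 − 72 = -636;  -2498 − 636 = -3134;  -8232 − 3134 = -11366;  -22470 − 11366 = -33836
-636 − 72 = -708;  -3134 − 708 = -3842;  -11366 − 3842 = -15208;  -33836 − 15208 = -49044
-708 − 72 = -780;  -3842 − 780 = -4622;  -15208 − 4622 = -19830;  -49044 − 19830 = -68874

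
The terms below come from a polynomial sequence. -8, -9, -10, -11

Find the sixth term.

Δ: -1 , -1 , -1
The first differences are constant (-1).
-11 − 1 = -12
-12 − 1 = -13

-13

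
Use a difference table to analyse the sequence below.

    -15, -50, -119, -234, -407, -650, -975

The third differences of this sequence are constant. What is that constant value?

D1: -35, -69, -115, -173, -243, -325
D2: -34, -46, -58, -70, -82
D3: -12, -12, -12, -12

-12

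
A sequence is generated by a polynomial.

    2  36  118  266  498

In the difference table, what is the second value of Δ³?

18

First differences: 34, 82, 148, 232
Second differences: 48, 66, 84
Third differences: 18, 18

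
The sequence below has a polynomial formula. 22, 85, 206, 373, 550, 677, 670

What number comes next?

First differences: 63, 121, 167, 177, 127, -7
Second differences: 58, 46, 10, -50, -134
Third differences: -12, -36, -60, -84
Fourth differences: -24, -24, -24
Fourth differences constant at -24.
-84 − 24 = -108;  -134 − 108 = -242;  -7 − 242 = -249;  670 − 249 = 421

421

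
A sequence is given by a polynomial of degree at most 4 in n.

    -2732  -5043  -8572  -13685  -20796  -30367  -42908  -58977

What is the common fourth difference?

D1: -2311, -3529, -5113, -7111, -9571, -12541, -16069
D2: -1218, -1584, -1998, -2460, -2970, -3528
D3: -366, -414, -462, -510, -558
D4: -48, -48, -48, -48

-48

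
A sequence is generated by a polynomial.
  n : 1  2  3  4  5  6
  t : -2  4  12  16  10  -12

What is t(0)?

D1: 6, 8, 4, -6, -22
D2: 2, -4, -10, -16
D3: -6, -6, -6
The third differences are constant at -6.
Work back: 2 + 6 = 8;  6 − 8 = -2;  -2 + 2 = 0

0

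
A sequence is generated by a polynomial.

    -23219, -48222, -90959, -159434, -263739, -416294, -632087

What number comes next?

First differences: -25003, -42737, -68475, -104305, -152555, -215793
Second differences: -17734, -25738, -35830, -48250, -63238
Third differences: -8004, -10092, -12420, -14988
Fourth differences: -2088, -2328, -2568
Fifth differences: -240, -240
Fifth differences constant at -240.
-2568 − 240 = -2808;  -14988 − 2808 = -17796;  -63238 − 17796 = -81034;  -215793 − 81034 = -296827;  -632087 − 296827 = -928914

-928914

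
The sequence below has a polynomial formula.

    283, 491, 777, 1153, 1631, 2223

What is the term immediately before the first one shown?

First differences: 208, 286, 376, 478, 592
Second differences: 78, 90, 102, 114
Third differences: 12, 12, 12
The third differences are constant at 12.
Work back: 78 − 12 = 66;  208 − 66 = 142;  283 − 142 = 141

141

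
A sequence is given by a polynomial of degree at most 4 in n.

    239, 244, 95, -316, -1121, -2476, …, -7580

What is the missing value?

Using the first 6 terms:
First differences: 5, -149, -411, -805, -1355
Second differences: -154, -262, -394, -550
Third differences: -108, -132, -156
Fourth differences: -24, -24
Constant fourth difference = -24.
Extend forward: -156 − 24 = -180;  -550 − 180 = -730;  -1355 − 730 = -2085;  -2476 − 2085 = -4561

-4561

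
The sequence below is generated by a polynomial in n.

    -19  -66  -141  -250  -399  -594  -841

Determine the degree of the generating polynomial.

3

-47, -75, -109, -149, -195, -247
-28, -34, -40, -46, -52
-6, -6, -6, -6
The third differences are constant, so the polynomial has degree 3.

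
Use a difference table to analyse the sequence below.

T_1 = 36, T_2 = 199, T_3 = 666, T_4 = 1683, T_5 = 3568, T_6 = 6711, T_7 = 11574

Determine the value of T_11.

Δ: 163, 467, 1017, 1885, 3143, 4863
Δ²: 304, 550, 868, 1258, 1720
Δ³: 246, 318, 390, 462
Δ⁴: 72, 72, 72
The fourth differences are constant (72).
462 + 72 = 534;  1720 + 534 = 2254;  4863 + 2254 = 7117;  11574 + 7117 = 18691
534 + 72 = 606;  2254 + 606 = 2860;  7117 + 2860 = 9977;  18691 + 9977 = 28668
606 + 72 = 678;  2860 + 678 = 3538;  9977 + 3538 = 13515;  28668 + 13515 = 42183
678 + 72 = 750;  3538 + 750 = 4288;  13515 + 4288 = 17803;  42183 + 17803 = 59986

59986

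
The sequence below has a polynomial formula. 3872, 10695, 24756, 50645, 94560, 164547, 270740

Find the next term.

Δ: 6823  14061  25889  43915  69987  106193
Δ²: 7238  11828  18026  26072  36206
Δ³: 4590  6198  8046  10134
Δ⁴: 1608  1848  2088
Δ⁵: 240  240
Fifth differences constant at 240.
2088 + 240 = 2328;  10134 + 2328 = 12462;  36206 + 12462 = 48668;  106193 + 48668 = 154861;  270740 + 154861 = 425601

425601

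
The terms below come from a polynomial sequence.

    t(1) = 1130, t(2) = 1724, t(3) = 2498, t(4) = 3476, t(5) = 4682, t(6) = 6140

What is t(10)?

D1: 594, 774, 978, 1206, 1458
D2: 180, 204, 228, 252
D3: 24, 24, 24
Constant third difference = 24, so extend:
252 + 24 = 276;  1458 + 276 = 1734;  6140 + 1734 = 7874
276 + 24 = 300;  1734 + 300 = 2034;  7874 + 2034 = 9908
300 + 24 = 324;  2034 + 324 = 2358;  9908 + 2358 = 12266
324 + 24 = 348;  2358 + 348 = 2706;  12266 + 2706 = 14972

14972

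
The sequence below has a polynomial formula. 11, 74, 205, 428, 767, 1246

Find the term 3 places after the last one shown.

3763

Δ: 63, 131, 223, 339, 479
Δ²: 68, 92, 116, 140
Δ³: 24, 24, 24
Third differences constant at 24.
140 + 24 = 164;  479 + 164 = 643;  1246 + 643 = 1889
164 + 24 = 188;  643 + 188 = 831;  1889 + 831 = 2720
188 + 24 = 212;  831 + 212 = 1043;  2720 + 1043 = 3763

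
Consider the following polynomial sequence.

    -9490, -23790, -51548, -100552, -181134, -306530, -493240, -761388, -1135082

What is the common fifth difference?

-360

D1: -14300, -27758, -49004, -80582, -125396, -186710, -268148, -373694
D2: -13458, -21246, -31578, -44814, -61314, -81438, -105546
D3: -7788, -10332, -13236, -16500, -20124, -24108
D4: -2544, -2904, -3264, -3624, -3984
D5: -360, -360, -360, -360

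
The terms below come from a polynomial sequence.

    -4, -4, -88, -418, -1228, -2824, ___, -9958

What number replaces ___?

Using the first 6 terms:
First differences: 0  -84  -330  -810  -1596
Second differences: -84  -246  -480  -786
Third differences: -162  -234  -306
Fourth differences: -72  -72
Constant fourth difference = -72.
Extend forward: -306 − 72 = -378;  -786 − 378 = -1164;  -1596 − 1164 = -2760;  -2824 − 2760 = -5584

-5584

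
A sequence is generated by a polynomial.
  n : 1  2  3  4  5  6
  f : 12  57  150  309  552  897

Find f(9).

45, 93, 159, 243, 345
48, 66, 84, 102
18, 18, 18
Third differences constant at 18.
102 + 18 = 120;  345 + 120 = 465;  897 + 465 = 1362
120 + 18 = 138;  465 + 138 = 603;  1362 + 603 = 1965
138 + 18 = 156;  603 + 156 = 759;  1965 + 759 = 2724

2724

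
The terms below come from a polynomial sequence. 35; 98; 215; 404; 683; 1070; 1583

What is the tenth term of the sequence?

First differences: 63  117  189  279  387  513
Second differences: 54  72  90  108  126
Third differences: 18  18  18  18
The third differences are constant (18).
126 + 18 = 144;  513 + 144 = 657;  1583 + 657 = 2240
144 + 18 = 162;  657 + 162 = 819;  2240 + 819 = 3059
162 + 18 = 180;  819 + 180 = 999;  3059 + 999 = 4058

4058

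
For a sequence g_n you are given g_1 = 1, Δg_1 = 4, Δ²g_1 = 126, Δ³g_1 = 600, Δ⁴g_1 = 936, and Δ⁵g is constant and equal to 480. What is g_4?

Build the table forward from the leading diagonal:
D5: 480  480  480  480
D4: 936  1416  1896  2376
D3: 600  1536  2952  4848
D2: 126  726  2262  5214
D1: 4  130  856  3118
g: 1  5  135  991

991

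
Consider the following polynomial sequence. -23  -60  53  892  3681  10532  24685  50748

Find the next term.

First differences: -37 , 113 , 839 , 2789 , 6851 , 14153 , 26063
Second differences: 150 , 726 , 1950 , 4062 , 7302 , 11910
Third differences: 576 , 1224 , 2112 , 3240 , 4608
Fourth differences: 648 , 888 , 1128 , 1368
Fifth differences: 240 , 240 , 240
Constant fifth difference = 240, so extend:
1368 + 240 = 1608;  4608 + 1608 = 6216;  11910 + 6216 = 18126;  26063 + 18126 = 44189;  50748 + 44189 = 94937

94937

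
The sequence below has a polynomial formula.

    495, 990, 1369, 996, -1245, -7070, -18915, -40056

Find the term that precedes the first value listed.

160

D1: 495, 379, -373, -2241, -5825, -11845, -21141
D2: -116, -752, -1868, -3584, -6020, -9296
D3: -636, -1116, -1716, -2436, -3276
D4: -480, -600, -720, -840
D5: -120, -120, -120
The fifth differences are constant at -120.
Work back: -480 + 120 = -360;  -636 + 360 = -276;  -116 + 276 = 160;  495 − 160 = 335;  495 − 335 = 160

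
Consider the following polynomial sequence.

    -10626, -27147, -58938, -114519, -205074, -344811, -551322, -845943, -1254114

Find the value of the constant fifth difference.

-360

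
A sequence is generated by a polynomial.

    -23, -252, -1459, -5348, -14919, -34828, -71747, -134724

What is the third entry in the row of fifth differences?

-360

First differences: -229, -1207, -3889, -9571, -19909, -36919, -62977
Second differences: -978, -2682, -5682, -10338, -17010, -26058
Third differences: -1704, -3000, -4656, -6672, -9048
Fourth differences: -1296, -1656, -2016, -2376
Fifth differences: -360, -360, -360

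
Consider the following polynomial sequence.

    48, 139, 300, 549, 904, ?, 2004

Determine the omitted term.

1383

Using the first 5 terms:
91, 161, 249, 355
70, 88, 106
18, 18
Constant third difference = 18.
Extend forward: 106 + 18 = 124;  355 + 124 = 479;  904 + 479 = 1383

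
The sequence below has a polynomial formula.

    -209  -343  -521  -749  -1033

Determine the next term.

-1379

First differences: -134  -178  -228  -284
Second differences: -44  -50  -56
Third differences: -6  -6
The third differences are constant (-6).
-56 − 6 = -62;  -284 − 62 = -346;  -1033 − 346 = -1379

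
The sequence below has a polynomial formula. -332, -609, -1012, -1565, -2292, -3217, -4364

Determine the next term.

-277, -403, -553, -727, -925, -1147
-126, -150, -174, -198, -222
-24, -24, -24, -24
The third differences are constant (-24).
-222 − 24 = -246;  -1147 − 246 = -1393;  -4364 − 1393 = -5757

-5757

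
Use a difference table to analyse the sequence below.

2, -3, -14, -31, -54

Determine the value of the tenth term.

-259

D1: -5, -11, -17, -23
D2: -6, -6, -6
The second differences are constant (-6).
-23 − 6 = -29;  -54 − 29 = -83
-29 − 6 = -35;  -83 − 35 = -118
-35 − 6 = -41;  -118 − 41 = -159
-41 − 6 = -47;  -159 − 47 = -206
-47 − 6 = -53;  -206 − 53 = -259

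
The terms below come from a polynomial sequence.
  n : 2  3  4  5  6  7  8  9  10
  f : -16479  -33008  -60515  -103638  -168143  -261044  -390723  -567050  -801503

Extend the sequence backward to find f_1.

-7298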